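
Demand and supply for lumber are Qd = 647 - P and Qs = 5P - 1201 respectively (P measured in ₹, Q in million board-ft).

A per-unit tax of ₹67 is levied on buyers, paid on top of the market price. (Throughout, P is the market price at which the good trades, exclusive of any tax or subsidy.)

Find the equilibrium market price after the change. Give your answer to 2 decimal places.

Before the shock: 647 - P = 5P - 1201 ⇒ 1848 = 6P ⇒ P = 308, Q = 339.
Since buyers pay the price plus the tax, the effective demand curve becomes Qd = 580 - P.
Clearing the new market: 580 - P = 5P - 1201, so P = 1781/6 ≈ 296.8333 and Q = 1699/6 ≈ 283.1667.

296.83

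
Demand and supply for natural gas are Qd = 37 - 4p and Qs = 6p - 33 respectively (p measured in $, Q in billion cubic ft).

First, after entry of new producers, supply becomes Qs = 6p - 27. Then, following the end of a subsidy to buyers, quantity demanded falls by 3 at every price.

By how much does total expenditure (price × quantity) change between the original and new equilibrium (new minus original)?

Initially, 37 - 4p = 6p - 33, so 70 = 10p and p = 7, Q = 9.
The shock moves the curves to Qd = 34 - 4p and Qs = 6p - 27.
Clearing the new market: 34 - 4p = 6p - 27, so p = 6.1 and Q = 9.6.
Expenditure moves from 7×9 = 63 to 6.1×9.6 = 58.56; change = -4.44.

-4.44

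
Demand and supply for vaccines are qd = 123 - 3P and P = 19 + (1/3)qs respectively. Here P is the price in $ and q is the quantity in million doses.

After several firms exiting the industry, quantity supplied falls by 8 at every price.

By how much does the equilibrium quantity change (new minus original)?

-4

Before the shock: 123 - 3P = 3P - 57 ⇒ 180 = 6P ⇒ P = 30, q = 33.
With the change applied: demand qd = 123 - 3P, supply qs = 3P - 65.
Equate the new curves: 123 - 3P = 3P - 65, giving 188 = 6P, P = 94/3 ≈ 31.3333, q = 29.
Δq = 29 − 33 = -4.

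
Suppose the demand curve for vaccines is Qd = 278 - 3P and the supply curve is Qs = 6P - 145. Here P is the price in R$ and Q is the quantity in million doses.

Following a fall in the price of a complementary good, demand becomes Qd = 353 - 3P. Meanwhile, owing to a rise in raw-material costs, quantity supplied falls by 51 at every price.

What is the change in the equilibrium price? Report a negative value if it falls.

Initially, 278 - 3P = 6P - 145, so 423 = 9P and P = 47, Q = 137.
With the change applied: demand Qd = 353 - 3P, supply Qs = 6P - 196.
Clearing the new market: 353 - 3P = 6P - 196, so P = 61 and Q = 170.
ΔP = 61 − 47 = +14.

+14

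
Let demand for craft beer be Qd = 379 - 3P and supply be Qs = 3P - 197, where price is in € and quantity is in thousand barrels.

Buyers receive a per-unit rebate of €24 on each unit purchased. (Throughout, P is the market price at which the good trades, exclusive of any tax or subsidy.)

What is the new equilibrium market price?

Before the shock: 379 - 3P = 3P - 197 ⇒ 576 = 6P ⇒ P = 96, Q = 91.
Since buyers' out-of-pocket price is the market price minus the rebate, the effective demand curve becomes Qd = 451 - 3P.
New equilibrium: 451 - 3P = 3P - 197 ⇒ 648 = 6P ⇒ P = 108, Q = 127.

108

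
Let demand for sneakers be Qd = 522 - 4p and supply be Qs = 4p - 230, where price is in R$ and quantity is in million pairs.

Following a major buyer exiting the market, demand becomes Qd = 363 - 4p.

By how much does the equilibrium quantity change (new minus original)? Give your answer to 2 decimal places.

Before the shock: 522 - 4p = 4p - 230 ⇒ 752 = 8p ⇒ p = 94, Q = 146.
After the shift, demand is Qd = 363 - 4p and supply is Qs = 4p - 230.
New equilibrium: 363 - 4p = 4p - 230 ⇒ 593 = 8p ⇒ p = 74.125, Q = 66.5.
ΔQ = 66.5 − 146 = -79.50.

-79.50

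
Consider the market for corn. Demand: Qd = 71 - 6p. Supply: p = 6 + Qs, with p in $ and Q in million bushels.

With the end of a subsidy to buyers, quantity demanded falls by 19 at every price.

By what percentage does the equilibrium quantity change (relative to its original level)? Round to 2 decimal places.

-54.29

Before the shock: 71 - 6p = p - 6 ⇒ 77 = 7p ⇒ p = 11, Q = 5.
The shock moves the curves to Qd = 52 - 6p and Qs = p - 6.
Setting them equal: 52 - 6p = p - 6 → 58 = 7p, so p = 58/7 ≈ 8.2857 and Q = 16/7 ≈ 2.2857.
%ΔQ = (2.2857 − 5) / 5 × 100 = -54.29%.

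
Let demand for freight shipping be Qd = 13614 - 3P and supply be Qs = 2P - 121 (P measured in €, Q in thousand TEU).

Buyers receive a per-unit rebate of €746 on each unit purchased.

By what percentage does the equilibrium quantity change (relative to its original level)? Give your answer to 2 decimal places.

+16.66

Solve the original market: 13614 - 3P = 2P - 121, hence P = 2747 and Q = 5373.
Since buyers' out-of-pocket price is the market price minus the rebate, the effective demand curve becomes Qd = 15852 - 3P.
Clearing the new market: 15852 - 3P = 2P - 121, so P = 3194.6 and Q = 6268.2.
%ΔQ = (6268.2 − 5373) / 5373 × 100 = +16.66%.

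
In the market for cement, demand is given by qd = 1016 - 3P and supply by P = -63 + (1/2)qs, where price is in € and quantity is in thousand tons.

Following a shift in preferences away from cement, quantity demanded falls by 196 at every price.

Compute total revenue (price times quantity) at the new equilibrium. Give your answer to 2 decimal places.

56019.68

Before the shock: 1016 - 3P = 2P + 126 ⇒ 890 = 5P ⇒ P = 178, q = 482.
The new curves are qd = 820 - 3P (demand) and qs = 2P + 126 (supply).
Equate the new curves: 820 - 3P = 2P + 126, giving 694 = 5P, P = 138.8, q = 403.6.
New expenditure = 138.8 × 403.6 = 56019.68.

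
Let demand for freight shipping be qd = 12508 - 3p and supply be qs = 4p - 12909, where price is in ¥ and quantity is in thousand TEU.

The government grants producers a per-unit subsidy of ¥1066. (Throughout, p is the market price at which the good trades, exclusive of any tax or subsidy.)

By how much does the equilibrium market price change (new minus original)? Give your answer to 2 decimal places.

-609.14

Original equilibrium: 12508 - 3p = 4p - 12909 gives 25417 = 7p, so p = 3631 and q = 1615.
Since sellers receive the price plus the subsidy, the effective supply curve becomes qs = 4p - 8645.
Clearing the new market: 12508 - 3p = 4p - 8645, so p = 21153/7 ≈ 3021.8571 and q = 24097/7 ≈ 3442.4286.
Δp = 3021.8571 − 3631 = -609.14.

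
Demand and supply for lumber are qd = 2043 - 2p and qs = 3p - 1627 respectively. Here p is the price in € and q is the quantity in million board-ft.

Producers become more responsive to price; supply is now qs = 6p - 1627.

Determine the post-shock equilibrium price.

Original equilibrium: 2043 - 2p = 3p - 1627 gives 3670 = 5p, so p = 734 and q = 575.
With the change applied: demand qd = 2043 - 2p, supply qs = 6p - 1627.
New equilibrium: 2043 - 2p = 6p - 1627 ⇒ 3670 = 8p ⇒ p = 458.75, q = 1125.5.

458.75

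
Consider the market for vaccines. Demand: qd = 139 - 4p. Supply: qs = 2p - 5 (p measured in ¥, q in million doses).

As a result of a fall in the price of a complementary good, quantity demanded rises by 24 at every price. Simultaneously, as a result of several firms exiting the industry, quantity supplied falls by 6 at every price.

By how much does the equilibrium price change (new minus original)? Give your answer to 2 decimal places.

Solve the original market: 139 - 4p = 2p - 5, hence p = 24 and q = 43.
The new curves are qd = 163 - 4p (demand) and qs = 2p - 11 (supply).
New equilibrium: 163 - 4p = 2p - 11 ⇒ 174 = 6p ⇒ p = 29, q = 47.
Δp = 29 − 24 = +5.00.

+5.00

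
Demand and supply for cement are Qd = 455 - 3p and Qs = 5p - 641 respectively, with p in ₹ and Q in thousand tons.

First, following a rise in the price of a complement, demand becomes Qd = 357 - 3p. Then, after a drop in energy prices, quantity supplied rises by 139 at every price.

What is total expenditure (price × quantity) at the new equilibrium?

Original equilibrium: 455 - 3p = 5p - 641 gives 1096 = 8p, so p = 137 and Q = 44.
The shock moves the curves to Qd = 357 - 3p and Qs = 5p - 502.
Equate the new curves: 357 - 3p = 5p - 502, giving 859 = 8p, p = 107.375, Q = 34.875.
New expenditure = 107.375 × 34.875 = 3744.703125.

3744.703125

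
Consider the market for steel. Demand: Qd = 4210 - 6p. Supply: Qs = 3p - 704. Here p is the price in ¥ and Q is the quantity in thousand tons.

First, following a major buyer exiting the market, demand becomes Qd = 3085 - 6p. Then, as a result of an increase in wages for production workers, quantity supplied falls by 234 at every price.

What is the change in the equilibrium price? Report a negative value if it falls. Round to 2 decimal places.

-99.00

Solve the original market: 4210 - 6p = 3p - 704, hence p = 546 and Q = 934.
After the shift, demand is Qd = 3085 - 6p and supply is Qs = 3p - 938.
New equilibrium: 3085 - 6p = 3p - 938 ⇒ 4023 = 9p ⇒ p = 447, Q = 403.
Δp = 447 − 546 = -99.00.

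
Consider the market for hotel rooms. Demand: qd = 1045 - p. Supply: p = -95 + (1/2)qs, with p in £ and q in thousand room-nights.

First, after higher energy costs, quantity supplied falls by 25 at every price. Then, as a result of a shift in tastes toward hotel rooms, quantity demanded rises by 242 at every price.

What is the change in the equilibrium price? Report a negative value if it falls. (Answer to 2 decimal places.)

Solve the original market: 1045 - p = 2p + 190, hence p = 285 and q = 760.
The shock moves the curves to qd = 1287 - p and qs = 2p + 165.
New equilibrium: 1287 - p = 2p + 165 ⇒ 1122 = 3p ⇒ p = 374, q = 913.
Δp = 374 − 285 = +89.00.

+89.00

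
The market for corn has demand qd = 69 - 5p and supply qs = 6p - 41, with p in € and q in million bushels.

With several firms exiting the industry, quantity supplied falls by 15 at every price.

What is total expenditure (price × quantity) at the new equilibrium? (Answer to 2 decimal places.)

Initially, 69 - 5p = 6p - 41, so 110 = 11p and p = 10, q = 19.
After the shift, demand is qd = 69 - 5p and supply is qs = 6p - 56.
Clearing the new market: 69 - 5p = 6p - 56, so p = 125/11 ≈ 11.3636 and q = 134/11 ≈ 12.1818.
New expenditure = 11.3636 × 12.1818 = 138.43.

138.43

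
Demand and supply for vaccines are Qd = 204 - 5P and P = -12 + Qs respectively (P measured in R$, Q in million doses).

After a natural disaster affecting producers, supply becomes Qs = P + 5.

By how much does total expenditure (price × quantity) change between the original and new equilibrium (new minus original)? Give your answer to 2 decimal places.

-142.14

Original equilibrium: 204 - 5P = P + 12 gives 192 = 6P, so P = 32 and Q = 44.
The shock moves the curves to Qd = 204 - 5P and Qs = P + 5.
Setting them equal: 204 - 5P = P + 5 → 199 = 6P, so P = 199/6 ≈ 33.1667 and Q = 229/6 ≈ 38.1667.
Expenditure moves from 32×44 = 1408 to 33.1667×38.1667 = 1265.8611; change = -142.14.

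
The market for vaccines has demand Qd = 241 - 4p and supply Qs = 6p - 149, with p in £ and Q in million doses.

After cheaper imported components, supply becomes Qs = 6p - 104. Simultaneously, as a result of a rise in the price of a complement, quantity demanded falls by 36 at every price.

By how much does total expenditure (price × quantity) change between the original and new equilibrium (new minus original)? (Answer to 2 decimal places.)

Original equilibrium: 241 - 4p = 6p - 149 gives 390 = 10p, so p = 39 and Q = 85.
After the shift, demand is Qd = 205 - 4p and supply is Qs = 6p - 104.
Setting them equal: 205 - 4p = 6p - 104 → 309 = 10p, so p = 30.9 and Q = 81.4.
Expenditure moves from 39×85 = 3315 to 30.9×81.4 = 2515.26; change = -799.74.

-799.74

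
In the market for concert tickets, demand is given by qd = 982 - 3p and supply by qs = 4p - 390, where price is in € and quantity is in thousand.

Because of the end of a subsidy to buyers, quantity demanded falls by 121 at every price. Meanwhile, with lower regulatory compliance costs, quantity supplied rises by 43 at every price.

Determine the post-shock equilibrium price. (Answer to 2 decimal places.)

172.57

Initially, 982 - 3p = 4p - 390, so 1372 = 7p and p = 196, q = 394.
The new curves are qd = 861 - 3p (demand) and qs = 4p - 347 (supply).
Equate the new curves: 861 - 3p = 4p - 347, giving 1208 = 7p, p = 1208/7 ≈ 172.5714, q = 2403/7 ≈ 343.2857.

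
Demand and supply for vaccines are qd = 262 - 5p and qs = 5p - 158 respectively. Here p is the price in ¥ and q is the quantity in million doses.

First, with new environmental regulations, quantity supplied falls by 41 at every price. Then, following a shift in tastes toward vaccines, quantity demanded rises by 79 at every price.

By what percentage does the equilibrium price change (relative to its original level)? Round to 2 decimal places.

+28.57

Before the shock: 262 - 5p = 5p - 158 ⇒ 420 = 10p ⇒ p = 42, q = 52.
After the shift, demand is qd = 341 - 5p and supply is qs = 5p - 199.
Setting them equal: 341 - 5p = 5p - 199 → 540 = 10p, so p = 54 and q = 71.
%Δp = (54 − 42) / 42 × 100 = +28.57%.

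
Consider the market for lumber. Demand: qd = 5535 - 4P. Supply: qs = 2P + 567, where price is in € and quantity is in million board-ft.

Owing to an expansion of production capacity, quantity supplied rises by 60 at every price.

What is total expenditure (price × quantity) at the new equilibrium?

Initially, 5535 - 4P = 2P + 567, so 4968 = 6P and P = 828, q = 2223.
With the change applied: demand qd = 5535 - 4P, supply qs = 2P + 627.
New equilibrium: 5535 - 4P = 2P + 627 ⇒ 4908 = 6P ⇒ P = 818, q = 2263.
New expenditure = 818 × 2263 = 1851134.

1851134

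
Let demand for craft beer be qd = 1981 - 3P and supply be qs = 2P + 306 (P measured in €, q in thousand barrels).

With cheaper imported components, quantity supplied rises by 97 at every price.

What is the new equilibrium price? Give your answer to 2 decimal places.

Solve the original market: 1981 - 3P = 2P + 306, hence P = 335 and q = 976.
The shock moves the curves to qd = 1981 - 3P and qs = 2P + 403.
Clearing the new market: 1981 - 3P = 2P + 403, so P = 315.6 and q = 1034.2.

315.60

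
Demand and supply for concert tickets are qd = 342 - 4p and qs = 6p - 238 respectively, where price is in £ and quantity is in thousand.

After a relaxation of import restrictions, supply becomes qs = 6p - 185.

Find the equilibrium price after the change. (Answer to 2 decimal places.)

52.70

Original equilibrium: 342 - 4p = 6p - 238 gives 580 = 10p, so p = 58 and q = 110.
With the change applied: demand qd = 342 - 4p, supply qs = 6p - 185.
Equate the new curves: 342 - 4p = 6p - 185, giving 527 = 10p, p = 52.7, q = 131.2.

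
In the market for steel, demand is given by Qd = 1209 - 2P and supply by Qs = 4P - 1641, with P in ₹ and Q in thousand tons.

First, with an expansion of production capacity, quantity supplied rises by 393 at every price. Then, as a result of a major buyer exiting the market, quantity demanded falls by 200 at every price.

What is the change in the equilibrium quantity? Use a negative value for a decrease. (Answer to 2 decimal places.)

-2.33

Original equilibrium: 1209 - 2P = 4P - 1641 gives 2850 = 6P, so P = 475 and Q = 259.
The shock moves the curves to Qd = 1009 - 2P and Qs = 4P - 1248.
Clearing the new market: 1009 - 2P = 4P - 1248, so P = 2257/6 ≈ 376.1667 and Q = 770/3 ≈ 256.6667.
ΔQ = 256.6667 − 259 = -2.33.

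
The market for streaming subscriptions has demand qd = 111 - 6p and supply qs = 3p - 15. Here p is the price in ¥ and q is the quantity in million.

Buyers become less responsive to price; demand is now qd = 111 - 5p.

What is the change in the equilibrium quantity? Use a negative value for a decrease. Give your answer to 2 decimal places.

+5.25

Initially, 111 - 6p = 3p - 15, so 126 = 9p and p = 14, q = 27.
The new curves are qd = 111 - 5p (demand) and qs = 3p - 15 (supply).
New equilibrium: 111 - 5p = 3p - 15 ⇒ 126 = 8p ⇒ p = 15.75, q = 32.25.
Δq = 32.25 − 27 = +5.25.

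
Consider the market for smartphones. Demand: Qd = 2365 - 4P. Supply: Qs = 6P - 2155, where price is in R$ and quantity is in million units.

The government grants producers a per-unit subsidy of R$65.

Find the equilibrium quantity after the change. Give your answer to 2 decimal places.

Before the shock: 2365 - 4P = 6P - 2155 ⇒ 4520 = 10P ⇒ P = 452, Q = 557.
Since sellers receive the price plus the subsidy, the effective supply curve becomes Qs = 6P - 1765.
New equilibrium: 2365 - 4P = 6P - 1765 ⇒ 4130 = 10P ⇒ P = 413, Q = 713.

713.00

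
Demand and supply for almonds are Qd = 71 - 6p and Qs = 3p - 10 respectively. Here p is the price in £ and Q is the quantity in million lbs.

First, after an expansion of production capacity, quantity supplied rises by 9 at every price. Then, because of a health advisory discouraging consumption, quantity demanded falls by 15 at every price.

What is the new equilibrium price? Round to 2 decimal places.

6.33

Initially, 71 - 6p = 3p - 10, so 81 = 9p and p = 9, Q = 17.
After the shift, demand is Qd = 56 - 6p and supply is Qs = 3p - 1.
Clearing the new market: 56 - 6p = 3p - 1, so p = 19/3 ≈ 6.3333 and Q = 18.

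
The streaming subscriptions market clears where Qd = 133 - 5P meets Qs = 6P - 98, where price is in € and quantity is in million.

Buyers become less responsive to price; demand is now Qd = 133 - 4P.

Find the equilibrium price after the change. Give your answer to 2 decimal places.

23.10

Solve the original market: 133 - 5P = 6P - 98, hence P = 21 and Q = 28.
After the shift, demand is Qd = 133 - 4P and supply is Qs = 6P - 98.
Clearing the new market: 133 - 4P = 6P - 98, so P = 23.1 and Q = 40.6.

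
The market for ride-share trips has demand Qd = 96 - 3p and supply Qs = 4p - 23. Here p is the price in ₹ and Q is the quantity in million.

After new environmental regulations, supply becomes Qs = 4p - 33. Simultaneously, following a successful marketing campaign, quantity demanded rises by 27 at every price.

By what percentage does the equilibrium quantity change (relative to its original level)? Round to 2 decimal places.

Original equilibrium: 96 - 3p = 4p - 23 gives 119 = 7p, so p = 17 and Q = 45.
After the shift, demand is Qd = 123 - 3p and supply is Qs = 4p - 33.
New equilibrium: 123 - 3p = 4p - 33 ⇒ 156 = 7p ⇒ p = 156/7 ≈ 22.2857, Q = 393/7 ≈ 56.1429.
%ΔQ = (56.1429 − 45) / 45 × 100 = +24.76%.

+24.76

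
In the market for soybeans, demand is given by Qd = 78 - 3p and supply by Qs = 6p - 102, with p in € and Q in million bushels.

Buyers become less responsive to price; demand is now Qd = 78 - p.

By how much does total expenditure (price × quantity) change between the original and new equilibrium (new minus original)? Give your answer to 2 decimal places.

+984.49

Initially, 78 - 3p = 6p - 102, so 180 = 9p and p = 20, Q = 18.
The new curves are Qd = 78 - p (demand) and Qs = 6p - 102 (supply).
New equilibrium: 78 - p = 6p - 102 ⇒ 180 = 7p ⇒ p = 180/7 ≈ 25.7143, Q = 366/7 ≈ 52.2857.
Expenditure moves from 20×18 = 360 to 25.7143×52.2857 = 1344.4898; change = +984.49.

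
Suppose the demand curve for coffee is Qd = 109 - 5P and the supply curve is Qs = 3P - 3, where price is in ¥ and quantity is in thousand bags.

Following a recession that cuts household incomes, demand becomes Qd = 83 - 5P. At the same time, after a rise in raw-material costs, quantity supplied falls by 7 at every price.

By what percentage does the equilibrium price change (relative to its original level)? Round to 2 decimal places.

Original equilibrium: 109 - 5P = 3P - 3 gives 112 = 8P, so P = 14 and Q = 39.
The new curves are Qd = 83 - 5P (demand) and Qs = 3P - 10 (supply).
Setting them equal: 83 - 5P = 3P - 10 → 93 = 8P, so P = 11.625 and Q = 24.875.
%ΔP = (11.625 − 14) / 14 × 100 = -16.96%.

-16.96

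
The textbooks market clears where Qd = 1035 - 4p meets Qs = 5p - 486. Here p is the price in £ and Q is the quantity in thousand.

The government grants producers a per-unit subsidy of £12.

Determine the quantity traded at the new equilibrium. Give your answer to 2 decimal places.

385.67

Before the shock: 1035 - 4p = 5p - 486 ⇒ 1521 = 9p ⇒ p = 169, Q = 359.
Since sellers receive the price plus the subsidy, the effective supply curve becomes Qs = 5p - 426.
Equate the new curves: 1035 - 4p = 5p - 426, giving 1461 = 9p, p = 487/3 ≈ 162.3333, Q = 1157/3 ≈ 385.6667.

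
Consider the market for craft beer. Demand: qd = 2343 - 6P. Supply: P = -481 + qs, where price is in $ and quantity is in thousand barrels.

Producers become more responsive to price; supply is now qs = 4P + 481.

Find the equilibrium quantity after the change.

Initially, 2343 - 6P = P + 481, so 1862 = 7P and P = 266, q = 747.
With the change applied: demand qd = 2343 - 6P, supply qs = 4P + 481.
Clearing the new market: 2343 - 6P = 4P + 481, so P = 186.2 and q = 1225.8.

1225.8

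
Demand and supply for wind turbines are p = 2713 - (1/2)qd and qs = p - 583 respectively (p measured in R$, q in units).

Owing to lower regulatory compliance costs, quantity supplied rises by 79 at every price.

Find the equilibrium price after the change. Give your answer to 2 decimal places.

1976.67

Original equilibrium: 5426 - 2p = p - 583 gives 6009 = 3p, so p = 2003 and q = 1420.
After the shift, demand is qd = 5426 - 2p and supply is qs = p - 504.
Equate the new curves: 5426 - 2p = p - 504, giving 5930 = 3p, p = 5930/3 ≈ 1976.6667, q = 4418/3 ≈ 1472.6667.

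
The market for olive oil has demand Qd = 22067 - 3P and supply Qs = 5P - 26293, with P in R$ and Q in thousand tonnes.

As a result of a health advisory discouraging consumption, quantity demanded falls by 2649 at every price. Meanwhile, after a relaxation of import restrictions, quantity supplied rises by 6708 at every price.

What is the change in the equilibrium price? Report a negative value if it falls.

-1169.625

Original equilibrium: 22067 - 3P = 5P - 26293 gives 48360 = 8P, so P = 6045 and Q = 3932.
The new curves are Qd = 19418 - 3P (demand) and Qs = 5P - 19585 (supply).
Equate the new curves: 19418 - 3P = 5P - 19585, giving 39003 = 8P, P = 4875.375, Q = 4791.875.
ΔP = 4875.375 − 6045 = -1169.625.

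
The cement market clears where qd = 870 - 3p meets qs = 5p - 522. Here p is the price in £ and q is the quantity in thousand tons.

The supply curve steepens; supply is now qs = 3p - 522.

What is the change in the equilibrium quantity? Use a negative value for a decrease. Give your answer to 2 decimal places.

-174.00

Before the shock: 870 - 3p = 5p - 522 ⇒ 1392 = 8p ⇒ p = 174, q = 348.
The shock moves the curves to qd = 870 - 3p and qs = 3p - 522.
New equilibrium: 870 - 3p = 3p - 522 ⇒ 1392 = 6p ⇒ p = 232, q = 174.
Δq = 174 − 348 = -174.00.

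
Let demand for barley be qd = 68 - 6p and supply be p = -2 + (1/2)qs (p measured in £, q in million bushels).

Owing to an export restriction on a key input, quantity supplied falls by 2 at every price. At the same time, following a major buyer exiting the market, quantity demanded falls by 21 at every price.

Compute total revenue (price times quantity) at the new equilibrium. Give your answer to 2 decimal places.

Initially, 68 - 6p = 2p + 4, so 64 = 8p and p = 8, q = 20.
The new curves are qd = 47 - 6p (demand) and qs = 2p + 2 (supply).
New equilibrium: 47 - 6p = 2p + 2 ⇒ 45 = 8p ⇒ p = 5.625, q = 13.25.
New expenditure = 5.625 × 13.25 = 74.53.

74.53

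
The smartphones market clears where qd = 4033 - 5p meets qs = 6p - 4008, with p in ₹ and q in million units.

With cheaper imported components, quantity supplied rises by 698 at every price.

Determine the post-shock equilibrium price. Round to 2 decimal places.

Solve the original market: 4033 - 5p = 6p - 4008, hence p = 731 and q = 378.
The new curves are qd = 4033 - 5p (demand) and qs = 6p - 3310 (supply).
Setting them equal: 4033 - 5p = 6p - 3310 → 7343 = 11p, so p = 7343/11 ≈ 667.5455 and q = 7648/11 ≈ 695.2727.

667.55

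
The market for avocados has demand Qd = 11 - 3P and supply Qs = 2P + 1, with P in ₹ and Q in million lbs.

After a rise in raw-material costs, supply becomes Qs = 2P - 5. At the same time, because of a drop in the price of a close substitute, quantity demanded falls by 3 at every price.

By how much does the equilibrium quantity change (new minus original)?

-4.8

Before the shock: 11 - 3P = 2P + 1 ⇒ 10 = 5P ⇒ P = 2, Q = 5.
The new curves are Qd = 8 - 3P (demand) and Qs = 2P - 5 (supply).
New equilibrium: 8 - 3P = 2P - 5 ⇒ 13 = 5P ⇒ P = 2.6, Q = 0.2.
ΔQ = 0.2 − 5 = -4.8.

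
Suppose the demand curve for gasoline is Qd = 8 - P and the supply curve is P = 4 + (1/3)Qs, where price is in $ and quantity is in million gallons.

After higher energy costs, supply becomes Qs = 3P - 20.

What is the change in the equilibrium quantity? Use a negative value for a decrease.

Solve the original market: 8 - P = 3P - 12, hence P = 5 and Q = 3.
The new curves are Qd = 8 - P (demand) and Qs = 3P - 20 (supply).
New equilibrium: 8 - P = 3P - 20 ⇒ 28 = 4P ⇒ P = 7, Q = 1.
ΔQ = 1 − 3 = -2.

-2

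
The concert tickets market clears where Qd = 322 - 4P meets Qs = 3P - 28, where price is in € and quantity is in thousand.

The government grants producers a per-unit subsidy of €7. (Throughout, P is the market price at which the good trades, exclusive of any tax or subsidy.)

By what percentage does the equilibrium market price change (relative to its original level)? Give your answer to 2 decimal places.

Solve the original market: 322 - 4P = 3P - 28, hence P = 50 and Q = 122.
Since sellers receive the price plus the subsidy, the effective supply curve becomes Qs = 3P - 7.
Equate the new curves: 322 - 4P = 3P - 7, giving 329 = 7P, P = 47, Q = 134.
%ΔP = (47 − 50) / 50 × 100 = -6.00%.

-6.00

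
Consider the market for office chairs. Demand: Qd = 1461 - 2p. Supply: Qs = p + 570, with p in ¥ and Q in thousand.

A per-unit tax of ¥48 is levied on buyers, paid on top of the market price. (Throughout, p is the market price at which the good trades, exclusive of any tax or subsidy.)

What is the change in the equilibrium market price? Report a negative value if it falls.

-32

Original equilibrium: 1461 - 2p = p + 570 gives 891 = 3p, so p = 297 and Q = 867.
Since buyers pay the price plus the tax, the effective demand curve becomes Qd = 1365 - 2p.
Clearing the new market: 1365 - 2p = p + 570, so p = 265 and Q = 835.
Δp = 265 − 297 = -32.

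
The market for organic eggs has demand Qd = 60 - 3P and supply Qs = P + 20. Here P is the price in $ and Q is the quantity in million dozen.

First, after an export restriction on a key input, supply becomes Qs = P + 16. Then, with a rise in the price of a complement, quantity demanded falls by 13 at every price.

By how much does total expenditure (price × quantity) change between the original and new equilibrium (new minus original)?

-115.9375

Before the shock: 60 - 3P = P + 20 ⇒ 40 = 4P ⇒ P = 10, Q = 30.
With the change applied: demand Qd = 47 - 3P, supply Qs = P + 16.
Clearing the new market: 47 - 3P = P + 16, so P = 7.75 and Q = 23.75.
Expenditure moves from 10×30 = 300 to 7.75×23.75 = 184.0625; change = -115.9375.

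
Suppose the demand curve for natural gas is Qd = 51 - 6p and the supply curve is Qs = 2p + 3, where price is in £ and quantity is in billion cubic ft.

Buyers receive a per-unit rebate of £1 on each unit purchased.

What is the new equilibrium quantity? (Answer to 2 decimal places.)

Before the shock: 51 - 6p = 2p + 3 ⇒ 48 = 8p ⇒ p = 6, Q = 15.
Since buyers' out-of-pocket price is the market price minus the rebate, the effective demand curve becomes Qd = 57 - 6p.
New equilibrium: 57 - 6p = 2p + 3 ⇒ 54 = 8p ⇒ p = 6.75, Q = 16.5.

16.50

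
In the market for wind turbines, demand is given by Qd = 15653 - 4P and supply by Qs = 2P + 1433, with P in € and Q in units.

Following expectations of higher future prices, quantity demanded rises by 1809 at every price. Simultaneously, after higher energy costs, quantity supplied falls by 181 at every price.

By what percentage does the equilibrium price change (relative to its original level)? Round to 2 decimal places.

Original equilibrium: 15653 - 4P = 2P + 1433 gives 14220 = 6P, so P = 2370 and Q = 6173.
With the change applied: demand Qd = 17462 - 4P, supply Qs = 2P + 1252.
New equilibrium: 17462 - 4P = 2P + 1252 ⇒ 16210 = 6P ⇒ P = 8105/3 ≈ 2701.6667, Q = 19966/3 ≈ 6655.3333.
%ΔP = (2701.6667 − 2370) / 2370 × 100 = +13.99%.

+13.99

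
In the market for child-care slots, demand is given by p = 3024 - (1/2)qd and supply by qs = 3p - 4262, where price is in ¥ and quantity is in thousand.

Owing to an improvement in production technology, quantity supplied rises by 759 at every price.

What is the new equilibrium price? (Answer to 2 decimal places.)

1910.20

Before the shock: 6048 - 2p = 3p - 4262 ⇒ 10310 = 5p ⇒ p = 2062, q = 1924.
The new curves are qd = 6048 - 2p (demand) and qs = 3p - 3503 (supply).
Setting them equal: 6048 - 2p = 3p - 3503 → 9551 = 5p, so p = 1910.2 and q = 2227.6.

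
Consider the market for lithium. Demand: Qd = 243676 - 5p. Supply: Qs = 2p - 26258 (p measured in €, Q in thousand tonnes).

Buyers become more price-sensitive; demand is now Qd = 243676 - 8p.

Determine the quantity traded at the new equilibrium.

27728.8

Initially, 243676 - 5p = 2p - 26258, so 269934 = 7p and p = 38562, Q = 50866.
The new curves are Qd = 243676 - 8p (demand) and Qs = 2p - 26258 (supply).
Setting them equal: 243676 - 8p = 2p - 26258 → 269934 = 10p, so p = 26993.4 and Q = 27728.8.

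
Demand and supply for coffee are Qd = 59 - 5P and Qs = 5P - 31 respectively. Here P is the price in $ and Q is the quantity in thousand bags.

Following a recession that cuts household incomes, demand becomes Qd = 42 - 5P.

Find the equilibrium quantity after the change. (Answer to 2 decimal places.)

Solve the original market: 59 - 5P = 5P - 31, hence P = 9 and Q = 14.
After the shift, demand is Qd = 42 - 5P and supply is Qs = 5P - 31.
Equate the new curves: 42 - 5P = 5P - 31, giving 73 = 10P, P = 7.3, Q = 5.5.

5.50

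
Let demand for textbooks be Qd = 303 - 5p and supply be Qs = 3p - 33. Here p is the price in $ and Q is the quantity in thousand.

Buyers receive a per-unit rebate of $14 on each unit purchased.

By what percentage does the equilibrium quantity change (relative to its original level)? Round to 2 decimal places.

+28.23

Original equilibrium: 303 - 5p = 3p - 33 gives 336 = 8p, so p = 42 and Q = 93.
Since buyers' out-of-pocket price is the market price minus the rebate, the effective demand curve becomes Qd = 373 - 5p.
Setting them equal: 373 - 5p = 3p - 33 → 406 = 8p, so p = 50.75 and Q = 119.25.
%ΔQ = (119.25 − 93) / 93 × 100 = +28.23%.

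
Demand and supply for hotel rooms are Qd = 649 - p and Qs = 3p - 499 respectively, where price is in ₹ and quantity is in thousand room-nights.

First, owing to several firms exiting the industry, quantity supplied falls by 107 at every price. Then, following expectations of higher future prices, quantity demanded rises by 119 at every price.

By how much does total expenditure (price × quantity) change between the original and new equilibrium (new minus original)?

+41921.75

Initially, 649 - p = 3p - 499, so 1148 = 4p and p = 287, Q = 362.
The shock moves the curves to Qd = 768 - p and Qs = 3p - 606.
Setting them equal: 768 - p = 3p - 606 → 1374 = 4p, so p = 343.5 and Q = 424.5.
Expenditure moves from 287×362 = 103894 to 343.5×424.5 = 145815.75; change = +41921.75.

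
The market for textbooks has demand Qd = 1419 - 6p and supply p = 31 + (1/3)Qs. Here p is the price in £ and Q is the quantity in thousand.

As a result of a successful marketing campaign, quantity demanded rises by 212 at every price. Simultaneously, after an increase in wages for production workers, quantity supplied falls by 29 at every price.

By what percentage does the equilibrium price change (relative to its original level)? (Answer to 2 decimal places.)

+15.94

Original equilibrium: 1419 - 6p = 3p - 93 gives 1512 = 9p, so p = 168 and Q = 411.
The shock moves the curves to Qd = 1631 - 6p and Qs = 3p - 122.
Setting them equal: 1631 - 6p = 3p - 122 → 1753 = 9p, so p = 1753/9 ≈ 194.7778 and Q = 1387/3 ≈ 462.3333.
%Δp = (194.7778 − 168) / 168 × 100 = +15.94%.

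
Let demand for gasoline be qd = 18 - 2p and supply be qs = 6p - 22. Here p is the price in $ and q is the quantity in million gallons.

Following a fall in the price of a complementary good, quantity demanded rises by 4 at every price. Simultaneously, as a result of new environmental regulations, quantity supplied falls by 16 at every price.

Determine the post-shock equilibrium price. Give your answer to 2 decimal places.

Before the shock: 18 - 2p = 6p - 22 ⇒ 40 = 8p ⇒ p = 5, q = 8.
After the shift, demand is qd = 22 - 2p and supply is qs = 6p - 38.
New equilibrium: 22 - 2p = 6p - 38 ⇒ 60 = 8p ⇒ p = 7.5, q = 7.

7.50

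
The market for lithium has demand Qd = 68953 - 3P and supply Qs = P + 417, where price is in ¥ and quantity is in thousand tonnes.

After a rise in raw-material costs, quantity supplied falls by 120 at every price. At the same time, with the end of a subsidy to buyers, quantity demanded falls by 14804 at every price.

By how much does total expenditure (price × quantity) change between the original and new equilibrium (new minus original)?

Solve the original market: 68953 - 3P = P + 417, hence P = 17134 and Q = 17551.
With the change applied: demand Qd = 54149 - 3P, supply Qs = P + 297.
Equate the new curves: 54149 - 3P = P + 297, giving 53852 = 4P, P = 13463, Q = 13760.
Expenditure moves from 17134×17551 = 300718834 to 13463×13760 = 185250880; change = -115467954.

-115467954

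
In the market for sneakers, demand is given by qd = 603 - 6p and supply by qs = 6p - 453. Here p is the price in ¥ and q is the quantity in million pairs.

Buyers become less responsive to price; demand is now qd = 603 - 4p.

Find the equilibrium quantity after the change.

Initially, 603 - 6p = 6p - 453, so 1056 = 12p and p = 88, q = 75.
The new curves are qd = 603 - 4p (demand) and qs = 6p - 453 (supply).
Setting them equal: 603 - 4p = 6p - 453 → 1056 = 10p, so p = 105.6 and q = 180.6.

180.6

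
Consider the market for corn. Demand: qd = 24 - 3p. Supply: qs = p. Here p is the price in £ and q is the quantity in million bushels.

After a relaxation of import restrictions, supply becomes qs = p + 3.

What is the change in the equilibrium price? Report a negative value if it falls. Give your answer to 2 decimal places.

Original equilibrium: 24 - 3p = p gives 24 = 4p, so p = 6 and q = 6.
The new curves are qd = 24 - 3p (demand) and qs = p + 3 (supply).
Setting them equal: 24 - 3p = p + 3 → 21 = 4p, so p = 5.25 and q = 8.25.
Δp = 5.25 − 6 = -0.75.

-0.75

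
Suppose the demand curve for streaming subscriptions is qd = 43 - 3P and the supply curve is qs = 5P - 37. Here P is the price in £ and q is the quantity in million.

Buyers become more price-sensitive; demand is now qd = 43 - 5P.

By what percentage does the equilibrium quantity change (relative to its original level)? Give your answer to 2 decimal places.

Initially, 43 - 3P = 5P - 37, so 80 = 8P and P = 10, q = 13.
After the shift, demand is qd = 43 - 5P and supply is qs = 5P - 37.
New equilibrium: 43 - 5P = 5P - 37 ⇒ 80 = 10P ⇒ P = 8, q = 3.
%Δq = (3 − 13) / 13 × 100 = -76.92%.

-76.92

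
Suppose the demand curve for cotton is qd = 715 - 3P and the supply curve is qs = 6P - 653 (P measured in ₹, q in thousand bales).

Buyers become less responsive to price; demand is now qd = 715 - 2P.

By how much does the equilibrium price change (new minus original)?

+19

Solve the original market: 715 - 3P = 6P - 653, hence P = 152 and q = 259.
The new curves are qd = 715 - 2P (demand) and qs = 6P - 653 (supply).
Equate the new curves: 715 - 2P = 6P - 653, giving 1368 = 8P, P = 171, q = 373.
ΔP = 171 − 152 = +19.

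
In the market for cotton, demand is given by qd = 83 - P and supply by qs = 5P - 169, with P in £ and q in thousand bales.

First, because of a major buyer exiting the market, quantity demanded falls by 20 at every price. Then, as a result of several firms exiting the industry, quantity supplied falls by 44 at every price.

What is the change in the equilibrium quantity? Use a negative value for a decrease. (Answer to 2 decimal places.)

-24.00

Initially, 83 - P = 5P - 169, so 252 = 6P and P = 42, q = 41.
The new curves are qd = 63 - P (demand) and qs = 5P - 213 (supply).
Equate the new curves: 63 - P = 5P - 213, giving 276 = 6P, P = 46, q = 17.
Δq = 17 − 41 = -24.00.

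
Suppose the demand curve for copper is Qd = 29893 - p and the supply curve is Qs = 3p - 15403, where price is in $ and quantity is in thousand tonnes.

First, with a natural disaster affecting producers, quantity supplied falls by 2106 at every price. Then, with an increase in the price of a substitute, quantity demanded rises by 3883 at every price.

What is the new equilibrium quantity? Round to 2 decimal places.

Initially, 29893 - p = 3p - 15403, so 45296 = 4p and p = 11324, Q = 18569.
After the shift, demand is Qd = 33776 - p and supply is Qs = 3p - 17509.
New equilibrium: 33776 - p = 3p - 17509 ⇒ 51285 = 4p ⇒ p = 12821.25, Q = 20954.75.

20954.75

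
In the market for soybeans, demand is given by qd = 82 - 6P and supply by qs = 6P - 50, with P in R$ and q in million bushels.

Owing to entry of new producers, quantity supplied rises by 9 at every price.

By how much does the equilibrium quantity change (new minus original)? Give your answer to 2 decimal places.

Initially, 82 - 6P = 6P - 50, so 132 = 12P and P = 11, q = 16.
The shock moves the curves to qd = 82 - 6P and qs = 6P - 41.
Clearing the new market: 82 - 6P = 6P - 41, so P = 10.25 and q = 20.5.
Δq = 20.5 − 16 = +4.50.

+4.50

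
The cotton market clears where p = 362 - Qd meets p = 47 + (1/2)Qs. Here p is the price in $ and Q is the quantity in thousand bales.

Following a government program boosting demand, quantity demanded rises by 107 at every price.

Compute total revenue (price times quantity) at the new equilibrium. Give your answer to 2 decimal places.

Solve the original market: 362 - p = 2p - 94, hence p = 152 and Q = 210.
The new curves are Qd = 469 - p (demand) and Qs = 2p - 94 (supply).
New equilibrium: 469 - p = 2p - 94 ⇒ 563 = 3p ⇒ p = 563/3 ≈ 187.6667, Q = 844/3 ≈ 281.3333.
New expenditure = 187.6667 × 281.3333 = 52796.89.

52796.89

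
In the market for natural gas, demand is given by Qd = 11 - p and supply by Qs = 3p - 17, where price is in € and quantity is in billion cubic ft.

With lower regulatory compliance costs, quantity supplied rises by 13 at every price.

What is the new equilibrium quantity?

7.25

Before the shock: 11 - p = 3p - 17 ⇒ 28 = 4p ⇒ p = 7, Q = 4.
After the shift, demand is Qd = 11 - p and supply is Qs = 3p - 4.
Clearing the new market: 11 - p = 3p - 4, so p = 3.75 and Q = 7.25.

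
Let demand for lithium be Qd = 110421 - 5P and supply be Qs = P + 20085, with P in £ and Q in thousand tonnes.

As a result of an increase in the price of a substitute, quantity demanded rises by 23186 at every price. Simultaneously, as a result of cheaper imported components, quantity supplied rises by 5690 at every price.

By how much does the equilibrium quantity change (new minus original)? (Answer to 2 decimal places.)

+8606.00

Solve the original market: 110421 - 5P = P + 20085, hence P = 15056 and Q = 35141.
The shock moves the curves to Qd = 133607 - 5P and Qs = P + 25775.
Equate the new curves: 133607 - 5P = P + 25775, giving 107832 = 6P, P = 17972, Q = 43747.
ΔQ = 43747 − 35141 = +8606.00.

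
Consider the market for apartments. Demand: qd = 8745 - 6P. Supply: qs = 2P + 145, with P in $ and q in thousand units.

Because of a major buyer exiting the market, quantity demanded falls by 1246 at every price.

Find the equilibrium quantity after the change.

1983.5

Solve the original market: 8745 - 6P = 2P + 145, hence P = 1075 and q = 2295.
With the change applied: demand qd = 7499 - 6P, supply qs = 2P + 145.
New equilibrium: 7499 - 6P = 2P + 145 ⇒ 7354 = 8P ⇒ P = 919.25, q = 1983.5.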